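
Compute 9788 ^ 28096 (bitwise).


0b10011000111100 ^ 0b110110111000000 = 0b100101111111100 = 19452

19452


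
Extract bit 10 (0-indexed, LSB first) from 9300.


0b10010001010100, position 10 = 1

1


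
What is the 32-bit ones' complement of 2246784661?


2246784661 ^ 4294967295 = 2048182634

2048182634


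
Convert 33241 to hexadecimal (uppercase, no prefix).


33241 = 81D9 hex

81D9


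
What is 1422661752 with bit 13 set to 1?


1422661752 | (1 << 13) = 1422661752 | 8192 = 1422669944

1422669944


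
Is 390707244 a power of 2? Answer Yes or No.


0b10111010010011011100000101100. Multiple bits set => No

No


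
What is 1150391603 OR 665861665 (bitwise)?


0b1000100100100011001010100110011 | 0b100111101100000011111000100001 = 0b1100111101100011011111100110011 = 1739702067

1739702067


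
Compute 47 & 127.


0b101111 & 0b1111111 = 0b101111 = 47

47


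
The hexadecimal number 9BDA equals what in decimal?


9BDA hex = 39898 decimal

39898


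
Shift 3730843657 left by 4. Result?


0b11011110011000000010100000001001 << 4 = 0b110111100110000000101000000010010000 = 59693498512

59693498512


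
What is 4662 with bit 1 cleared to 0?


4662 & ~(1 << 1) = 4660

4660


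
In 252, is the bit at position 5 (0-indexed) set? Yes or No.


0b11111100, bit 5 = 1. Yes

Yes


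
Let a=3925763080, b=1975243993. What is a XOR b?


3925763080 ^ 1975243993 = 2621812945

2621812945


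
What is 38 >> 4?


0b100110 >> 4 = 0b10 = 2

2


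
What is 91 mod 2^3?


91 & 7 = 3

3


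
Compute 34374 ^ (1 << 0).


34374 ^ (1 << 0) = 34374 ^ 1 = 34375

34375


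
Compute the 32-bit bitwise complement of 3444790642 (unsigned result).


~0b11001101010100110101010101110010 = 0b110010101011001010101010001101 = 850176653 (32-bit unsigned)

850176653


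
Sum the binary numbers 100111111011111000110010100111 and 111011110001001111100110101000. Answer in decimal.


100111111011111000110010100111 + 111011110001001111100110101000 = 1100011101101001000011001001111 = 1672775247

1672775247


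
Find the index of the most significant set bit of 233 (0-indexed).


0b11101001. Highest set bit at position 7

7


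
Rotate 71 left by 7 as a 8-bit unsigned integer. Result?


Rotate 0b1000111 left by 7 (8-bit) = 0b10100011 = 163

163


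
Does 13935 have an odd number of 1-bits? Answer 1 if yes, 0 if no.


0b11011001101111 has 10 ones => parity 0

0


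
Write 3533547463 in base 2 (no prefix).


3533547463 = 11010010100111011010011111000111 in binary

11010010100111011010011111000111


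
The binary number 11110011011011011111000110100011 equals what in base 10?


11110011011011011111000110100011 in decimal = 4084068771

4084068771


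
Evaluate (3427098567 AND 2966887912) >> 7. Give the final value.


Step 1: 3427098567 & 2966887912 = 2152013248
Step 2: 2152013248 >> 7 = 16812603

16812603


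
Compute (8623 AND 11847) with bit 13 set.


Step 1: 8623 & 11847 = 8199
Step 2: 8199 | (1 << 13) = 8199 | 8192 = 8199

8199


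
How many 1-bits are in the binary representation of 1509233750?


0b1011001111101010001010001010110 has 16 set bits

16


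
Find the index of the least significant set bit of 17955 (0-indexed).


0b100011000100011. Lowest set bit at position 0

0


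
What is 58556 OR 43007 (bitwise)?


0b1110010010111100 | 0b1010011111111111 = 0b1110011111111111 = 59391

59391


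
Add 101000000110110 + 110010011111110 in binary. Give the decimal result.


101000000110110 + 110010011111110 = 1011010100110100 = 46388

46388


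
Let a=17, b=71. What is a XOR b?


17 ^ 71 = 86

86


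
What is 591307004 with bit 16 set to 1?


591307004 | (1 << 16) = 591307004 | 65536 = 591372540

591372540


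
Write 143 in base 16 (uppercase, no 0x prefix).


143 = 8F hex

8F


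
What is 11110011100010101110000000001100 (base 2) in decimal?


11110011100010101110000000001100 in decimal = 4085964812

4085964812


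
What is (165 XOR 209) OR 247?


Step 1: 165 ^ 209 = 116
Step 2: 116 | 247 = 247

247


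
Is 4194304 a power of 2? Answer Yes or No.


0b10000000000000000000000. Only one bit set => Yes

Yes


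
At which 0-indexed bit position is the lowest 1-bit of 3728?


0b111010010000. Lowest set bit at position 4

4


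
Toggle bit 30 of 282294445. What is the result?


282294445 ^ (1 << 30) = 282294445 ^ 1073741824 = 1356036269

1356036269


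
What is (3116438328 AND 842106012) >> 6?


Step 1: 3116438328 & 842106012 = 805371928
Step 2: 805371928 >> 6 = 12583936

12583936


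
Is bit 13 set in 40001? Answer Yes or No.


0b1001110001000001, bit 13 = 0. No

No


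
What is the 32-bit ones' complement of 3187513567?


3187513567 ^ 4294967295 = 1107453728

1107453728


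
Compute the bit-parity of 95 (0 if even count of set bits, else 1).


0b1011111 has 6 ones => parity 0

0


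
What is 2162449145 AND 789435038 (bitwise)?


0b10000000111001000101101011111001 & 0b101111000011011101001010011110 = 0b1000101001010011000 = 283288

283288


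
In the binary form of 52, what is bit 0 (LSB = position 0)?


0b110100, position 0 = 0

0


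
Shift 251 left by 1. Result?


0b11111011 << 1 = 0b111110110 = 502

502


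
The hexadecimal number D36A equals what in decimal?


D36A hex = 54122 decimal

54122


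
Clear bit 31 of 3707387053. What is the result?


3707387053 & ~(1 << 31) = 1559903405

1559903405


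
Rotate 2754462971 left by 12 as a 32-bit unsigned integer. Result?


Rotate 0b10100100001011011100010011111011 left by 12 (32-bit) = 0b11011100010011111011101001000010 = 3696212546

3696212546


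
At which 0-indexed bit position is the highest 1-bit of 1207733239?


0b1000111111111001000101111110111. Highest set bit at position 30

30


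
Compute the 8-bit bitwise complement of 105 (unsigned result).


~0b1101001 = 0b10010110 = 150 (8-bit unsigned)

150


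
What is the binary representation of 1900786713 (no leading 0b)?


1900786713 = 1110001010010111011010000011001 in binary

1110001010010111011010000011001


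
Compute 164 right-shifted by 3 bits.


0b10100100 >> 3 = 0b10100 = 20

20


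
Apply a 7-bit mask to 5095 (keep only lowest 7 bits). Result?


5095 & 127 = 103

103


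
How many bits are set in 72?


0b1001000 has 2 set bits

2


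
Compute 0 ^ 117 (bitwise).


0b0 ^ 0b1110101 = 0b1110101 = 117

117


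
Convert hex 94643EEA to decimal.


94643EEA hex = 2489597674 decimal

2489597674


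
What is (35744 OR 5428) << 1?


Step 1: 35744 | 5428 = 40884
Step 2: 40884 << 1 = 81768

81768


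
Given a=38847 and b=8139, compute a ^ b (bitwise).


38847 ^ 8139 = 34932

34932


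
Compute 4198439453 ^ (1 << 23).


4198439453 ^ (1 << 23) = 4198439453 ^ 8388608 = 4206828061

4206828061


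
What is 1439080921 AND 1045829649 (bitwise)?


0b1010101110001101010000111011001 & 0b111110010101100001100000010001 = 0b10100010001100000000000010001 = 340131857

340131857


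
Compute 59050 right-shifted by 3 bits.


0b1110011010101010 >> 3 = 0b1110011010101 = 7381

7381


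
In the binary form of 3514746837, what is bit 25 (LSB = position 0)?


0b11010001011111101100011111010101, position 25 = 0

0


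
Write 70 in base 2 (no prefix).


70 = 1000110 in binary

1000110


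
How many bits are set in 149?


0b10010101 has 4 set bits

4


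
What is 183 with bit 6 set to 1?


183 | (1 << 6) = 183 | 64 = 247

247


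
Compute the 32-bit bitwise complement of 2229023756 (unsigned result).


~0b10000100110111000011010000001100 = 0b1111011001000111100101111110011 = 2065943539 (32-bit unsigned)

2065943539


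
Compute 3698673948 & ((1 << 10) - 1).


3698673948 & 1023 = 284

284


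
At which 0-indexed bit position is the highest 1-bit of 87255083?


0b101001100110110100000101011. Highest set bit at position 26

26


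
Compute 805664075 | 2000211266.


0b110000000001010111010101001011 | 0b1110111001110001100110101000010 = 0b1110111001111011111110101001011 = 2000551243

2000551243


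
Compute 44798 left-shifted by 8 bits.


0b1010111011111110 << 8 = 0b101011101111111000000000 = 11468288

11468288


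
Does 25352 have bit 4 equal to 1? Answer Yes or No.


0b110001100001000, bit 4 = 0. No

No


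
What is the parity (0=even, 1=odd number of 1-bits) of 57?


0b111001 has 4 ones => parity 0

0


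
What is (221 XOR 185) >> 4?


Step 1: 221 ^ 185 = 100
Step 2: 100 >> 4 = 6

6


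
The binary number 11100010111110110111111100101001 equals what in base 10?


11100010111110110111111100101001 in decimal = 3808132905

3808132905


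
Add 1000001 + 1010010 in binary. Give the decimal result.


1000001 + 1010010 = 10010011 = 147

147


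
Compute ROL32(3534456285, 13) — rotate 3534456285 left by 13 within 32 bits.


Rotate 0b11010010101010111000010111011101 left by 13 (32-bit) = 0b1110000101110111011101001010101 = 1891351125

1891351125


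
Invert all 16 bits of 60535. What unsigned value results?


60535 ^ 65535 = 5000

5000


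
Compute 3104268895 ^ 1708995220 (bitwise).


0b10111001000001110110001001011111 ^ 0b1100101110111010011001010010100 = 0b11011100110110100101000011001011 = 3705295051

3705295051


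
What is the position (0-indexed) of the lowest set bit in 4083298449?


0b11110011011000100011000010010001. Lowest set bit at position 0

0


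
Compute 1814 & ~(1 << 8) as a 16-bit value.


1814 & ~(1 << 8) = 1558

1558


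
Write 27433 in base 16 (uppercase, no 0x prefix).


27433 = 6B29 hex

6B29


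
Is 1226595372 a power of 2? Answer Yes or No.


0b1001001000111000101110000101100. Multiple bits set => No

No


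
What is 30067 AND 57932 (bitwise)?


0b111010101110011 & 0b1110001001001100 = 0b110000001000000 = 24640

24640


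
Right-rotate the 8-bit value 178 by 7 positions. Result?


Rotate 0b10110010 right by 7 (8-bit) = 0b1100101 = 101

101


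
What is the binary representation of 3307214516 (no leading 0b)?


3307214516 = 11000101001000000001011010110100 in binary

11000101001000000001011010110100


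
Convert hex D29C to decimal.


D29C hex = 53916 decimal

53916


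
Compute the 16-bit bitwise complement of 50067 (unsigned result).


~0b1100001110010011 = 0b11110001101100 = 15468 (16-bit unsigned)

15468


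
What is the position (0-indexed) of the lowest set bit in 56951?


0b1101111001110111. Lowest set bit at position 0

0


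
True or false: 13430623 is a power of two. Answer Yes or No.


0b110011001110111101011111. Multiple bits set => No

No


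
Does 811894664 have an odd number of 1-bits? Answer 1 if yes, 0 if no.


0b110000011001001000011110001000 has 11 ones => parity 1

1


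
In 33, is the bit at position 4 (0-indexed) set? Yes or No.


0b100001, bit 4 = 0. No

No


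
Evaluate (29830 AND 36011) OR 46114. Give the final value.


Step 1: 29830 & 36011 = 1154
Step 2: 1154 | 46114 = 46242

46242


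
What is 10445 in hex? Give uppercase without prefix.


10445 = 28CD hex

28CD


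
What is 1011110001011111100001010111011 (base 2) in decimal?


1011110001011111100001010111011 in decimal = 1580188347

1580188347


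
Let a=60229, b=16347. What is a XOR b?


60229 ^ 16347 = 54430

54430


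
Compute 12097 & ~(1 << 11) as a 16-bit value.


12097 & ~(1 << 11) = 10049

10049


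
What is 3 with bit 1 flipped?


3 ^ (1 << 1) = 3 ^ 2 = 1

1


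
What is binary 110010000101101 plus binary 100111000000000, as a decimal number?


110010000101101 + 100111000000000 = 1011001000101101 = 45613

45613


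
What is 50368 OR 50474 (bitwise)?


0b1100010011000000 | 0b1100010100101010 = 0b1100010111101010 = 50666

50666


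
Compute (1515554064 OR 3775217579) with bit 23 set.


Step 1: 1515554064 | 3775217579 = 4216700859
Step 2: 4216700859 | (1 << 23) = 4216700859 | 8388608 = 4225089467

4225089467


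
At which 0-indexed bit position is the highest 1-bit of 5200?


0b1010001010000. Highest set bit at position 12

12


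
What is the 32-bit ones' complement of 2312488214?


2312488214 ^ 4294967295 = 1982479081

1982479081


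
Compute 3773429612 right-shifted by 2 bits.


0b11100000111010011111011101101100 >> 2 = 0b111000001110100111110111011011 = 943357403

943357403


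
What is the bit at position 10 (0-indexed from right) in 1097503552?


0b1000001011010101001001101000000, position 10 = 0

0


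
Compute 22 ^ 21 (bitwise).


0b10110 ^ 0b10101 = 0b11 = 3

3


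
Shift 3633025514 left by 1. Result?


0b11011000100010111001000111101010 << 1 = 0b110110001000101110010001111010100 = 7266051028

7266051028


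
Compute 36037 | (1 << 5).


36037 | (1 << 5) = 36037 | 32 = 36069

36069


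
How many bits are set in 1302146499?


0b1001101100111010010110111000011 has 17 set bits

17


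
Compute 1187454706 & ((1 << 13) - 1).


1187454706 & 8191 = 7922

7922


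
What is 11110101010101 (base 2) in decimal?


11110101010101 in decimal = 15701

15701


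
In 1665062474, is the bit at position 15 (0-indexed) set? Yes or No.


0b1100011001111101101011001001010, bit 15 = 1. Yes

Yes


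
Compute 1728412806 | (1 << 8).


1728412806 | (1 << 8) = 1728412806 | 256 = 1728413062

1728413062


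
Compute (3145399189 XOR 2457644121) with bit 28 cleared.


Step 1: 3145399189 ^ 2457644121 = 688281548
Step 2: 688281548 & ~(1 << 28) = 688281548

688281548


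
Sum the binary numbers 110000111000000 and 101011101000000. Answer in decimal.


110000111000000 + 101011101000000 = 1011100100000000 = 47360

47360


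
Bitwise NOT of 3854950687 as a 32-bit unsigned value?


~0b11100101110001011110000100011111 = 0b11010001110100001111011100000 = 440016608 (32-bit unsigned)

440016608


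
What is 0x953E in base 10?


953E hex = 38206 decimal

38206


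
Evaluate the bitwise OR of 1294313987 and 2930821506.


0b1001101001001011010101000000011 | 0b10101110101100001100100110000010 = 0b11101111101101011110101110000011 = 4021676931

4021676931


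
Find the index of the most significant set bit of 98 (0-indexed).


0b1100010. Highest set bit at position 6

6


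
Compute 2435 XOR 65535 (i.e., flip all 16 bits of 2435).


2435 ^ 65535 = 63100

63100


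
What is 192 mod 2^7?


192 & 127 = 64

64


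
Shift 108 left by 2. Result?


0b1101100 << 2 = 0b110110000 = 432

432


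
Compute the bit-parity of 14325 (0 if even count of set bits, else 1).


0b11011111110101 has 11 ones => parity 1

1


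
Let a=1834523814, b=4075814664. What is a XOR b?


1834523814 ^ 4075814664 = 2679595950

2679595950


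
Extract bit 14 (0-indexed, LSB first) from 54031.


0b1101001100001111, position 14 = 1

1


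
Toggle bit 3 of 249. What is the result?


249 ^ (1 << 3) = 249 ^ 8 = 241

241


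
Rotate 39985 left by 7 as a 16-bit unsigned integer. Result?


Rotate 0b1001110000110001 left by 7 (16-bit) = 0b1100011001110 = 6350

6350


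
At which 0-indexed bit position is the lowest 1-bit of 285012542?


0b10000111111001111001000111110. Lowest set bit at position 1

1


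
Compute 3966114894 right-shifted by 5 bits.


0b11101100011001100001110001001110 >> 5 = 0b111011000110011000011100010 = 123941090

123941090


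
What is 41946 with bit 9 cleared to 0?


41946 & ~(1 << 9) = 41434

41434


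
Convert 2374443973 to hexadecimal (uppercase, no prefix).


2374443973 = 8D8723C5 hex

8D8723C5


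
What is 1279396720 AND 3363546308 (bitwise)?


0b1001100010000100000101101110000 & 0b11001000011110111010010011000100 = 0b1001000010000100000000001000000 = 1212284992

1212284992


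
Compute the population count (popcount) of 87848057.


0b101001111000111010001111001 has 15 set bits

15


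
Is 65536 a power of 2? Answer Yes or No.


0b10000000000000000. Only one bit set => Yes

Yes


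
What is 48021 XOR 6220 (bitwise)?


0b1011101110010101 ^ 0b1100001001100 = 0b1010001111011001 = 41945

41945


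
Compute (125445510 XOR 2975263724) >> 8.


Step 1: 125445510 ^ 2975263724 = 3056389738
Step 2: 3056389738 >> 8 = 11939022

11939022


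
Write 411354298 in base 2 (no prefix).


411354298 = 11000100001001100010010111010 in binary

11000100001001100010010111010


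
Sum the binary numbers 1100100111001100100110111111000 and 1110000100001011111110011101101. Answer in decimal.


1100100111001100100110111111000 + 1110000100001011111110011101101 = 11010101011011000100101011100101 = 3580644069

3580644069


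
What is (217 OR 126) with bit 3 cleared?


Step 1: 217 | 126 = 255
Step 2: 255 & ~(1 << 3) = 247

247


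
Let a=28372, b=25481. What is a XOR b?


28372 ^ 25481 = 3421

3421


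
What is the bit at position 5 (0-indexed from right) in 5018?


0b1001110011010, position 5 = 0

0


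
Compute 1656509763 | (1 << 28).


1656509763 | (1 << 28) = 1656509763 | 268435456 = 1924945219

1924945219


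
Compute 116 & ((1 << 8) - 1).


116 & 255 = 116

116


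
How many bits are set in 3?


0b11 has 2 set bits

2


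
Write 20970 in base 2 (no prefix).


20970 = 101000111101010 in binary

101000111101010


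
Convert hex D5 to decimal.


D5 hex = 213 decimal

213


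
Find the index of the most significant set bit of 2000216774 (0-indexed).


0b1110111001110001110001011000110. Highest set bit at position 30

30


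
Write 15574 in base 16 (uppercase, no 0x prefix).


15574 = 3CD6 hex

3CD6


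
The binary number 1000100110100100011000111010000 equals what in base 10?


1000100110100100011000111010000 in decimal = 1154626000

1154626000


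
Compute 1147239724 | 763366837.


0b1000100011000010111110100101100 | 0b101101100000000000110110110101 = 0b1101101111000010111110110111101 = 1843494333

1843494333


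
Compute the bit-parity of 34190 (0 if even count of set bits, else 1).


0b1000010110001110 has 7 ones => parity 1

1


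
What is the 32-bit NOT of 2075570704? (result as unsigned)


~0b1111011101101101011001000010000 = 0b10000100010010010100110111101111 = 2219396591 (32-bit unsigned)

2219396591


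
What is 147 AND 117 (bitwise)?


0b10010011 & 0b1110101 = 0b10001 = 17

17


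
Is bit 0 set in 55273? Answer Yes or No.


0b1101011111101001, bit 0 = 1. Yes

Yes


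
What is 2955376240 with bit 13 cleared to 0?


2955376240 & ~(1 << 13) = 2955368048

2955368048


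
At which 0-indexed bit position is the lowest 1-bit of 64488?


0b1111101111101000. Lowest set bit at position 3

3


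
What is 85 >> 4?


0b1010101 >> 4 = 0b101 = 5

5


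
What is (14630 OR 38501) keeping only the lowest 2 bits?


Step 1: 14630 | 38501 = 48999
Step 2: 48999 & 3 = 3

3


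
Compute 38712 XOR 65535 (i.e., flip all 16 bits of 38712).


38712 ^ 65535 = 26823

26823


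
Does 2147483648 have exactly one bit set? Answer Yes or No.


0b10000000000000000000000000000000. Only one bit set => Yes

Yes


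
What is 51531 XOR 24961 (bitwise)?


0b1100100101001011 ^ 0b110000110000001 = 0b1010100011001010 = 43210

43210


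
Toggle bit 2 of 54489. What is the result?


54489 ^ (1 << 2) = 54489 ^ 4 = 54493

54493


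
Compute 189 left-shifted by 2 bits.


0b10111101 << 2 = 0b1011110100 = 756

756


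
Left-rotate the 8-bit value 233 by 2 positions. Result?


Rotate 0b11101001 left by 2 (8-bit) = 0b10100111 = 167

167


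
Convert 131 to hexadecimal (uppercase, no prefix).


131 = 83 hex

83


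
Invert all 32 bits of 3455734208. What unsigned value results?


3455734208 ^ 4294967295 = 839233087

839233087


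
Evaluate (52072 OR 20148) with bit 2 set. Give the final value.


Step 1: 52072 | 20148 = 53244
Step 2: 53244 | (1 << 2) = 53244 | 4 = 53244

53244


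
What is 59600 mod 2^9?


59600 & 511 = 208

208


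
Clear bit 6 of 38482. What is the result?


38482 & ~(1 << 6) = 38418

38418


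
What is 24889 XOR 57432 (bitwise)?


0b110000100111001 ^ 0b1110000001011000 = 0b1000000101100001 = 33121

33121


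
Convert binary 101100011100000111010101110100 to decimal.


101100011100000111010101110100 in decimal = 745567604

745567604


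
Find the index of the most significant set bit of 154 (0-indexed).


0b10011010. Highest set bit at position 7

7


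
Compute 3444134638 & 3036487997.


0b11001101010010010101001011101110 & 0b10110100111111010010000100111101 = 0b10000100010010010000000000101100 = 2219376684

2219376684


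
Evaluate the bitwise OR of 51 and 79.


0b110011 | 0b1001111 = 0b1111111 = 127

127


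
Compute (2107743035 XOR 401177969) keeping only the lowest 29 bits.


Step 1: 2107743035 ^ 401177969 = 1783162442
Step 2: 1783162442 & 536870911 = 172549706

172549706


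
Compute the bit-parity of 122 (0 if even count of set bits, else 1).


0b1111010 has 5 ones => parity 1

1


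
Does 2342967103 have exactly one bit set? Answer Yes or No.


0b10001011101001101101011100111111. Multiple bits set => No

No


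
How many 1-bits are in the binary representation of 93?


0b1011101 has 5 set bits

5


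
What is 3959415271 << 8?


0b11101011111111111110000111100111 << 8 = 0b1110101111111111111000011110011100000000 = 1013610309376

1013610309376


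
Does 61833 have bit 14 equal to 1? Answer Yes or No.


0b1111000110001001, bit 14 = 1. Yes

Yes


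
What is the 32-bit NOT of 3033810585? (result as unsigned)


~0b10110100110101000100011010011001 = 0b1001011001010111011100101100110 = 1261156710 (32-bit unsigned)

1261156710


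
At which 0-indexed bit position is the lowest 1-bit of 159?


0b10011111. Lowest set bit at position 0

0


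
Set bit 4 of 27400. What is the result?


27400 | (1 << 4) = 27400 | 16 = 27416

27416


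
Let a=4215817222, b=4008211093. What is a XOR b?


4215817222 ^ 4008211093 = 362821267

362821267


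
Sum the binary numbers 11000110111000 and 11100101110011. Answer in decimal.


11000110111000 + 11100101110011 = 110101100101011 = 27435

27435


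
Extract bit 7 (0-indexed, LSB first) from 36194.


0b1000110101100010, position 7 = 0

0


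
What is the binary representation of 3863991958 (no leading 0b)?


3863991958 = 11100110010011111101011010010110 in binary

11100110010011111101011010010110


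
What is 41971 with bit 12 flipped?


41971 ^ (1 << 12) = 41971 ^ 4096 = 46067

46067


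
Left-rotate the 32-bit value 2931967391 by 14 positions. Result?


Rotate 0b10101110110000100100010110011111 left by 14 (32-bit) = 0b10010001011001111110101110110000 = 2439506864

2439506864


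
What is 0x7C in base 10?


7C hex = 124 decimal

124


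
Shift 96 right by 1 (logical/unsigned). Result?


0b1100000 >> 1 = 0b110000 = 48

48


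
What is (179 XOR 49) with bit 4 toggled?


Step 1: 179 ^ 49 = 130
Step 2: 130 ^ (1 << 4) = 130 ^ 16 = 146

146


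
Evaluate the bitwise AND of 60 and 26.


0b111100 & 0b11010 = 0b11000 = 24

24


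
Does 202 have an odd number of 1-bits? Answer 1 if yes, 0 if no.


0b11001010 has 4 ones => parity 0

0


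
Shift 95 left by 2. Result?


0b1011111 << 2 = 0b101111100 = 380

380


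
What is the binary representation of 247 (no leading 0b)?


247 = 11110111 in binary

11110111


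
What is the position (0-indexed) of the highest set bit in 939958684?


0b111000000001101010000110011100. Highest set bit at position 29

29


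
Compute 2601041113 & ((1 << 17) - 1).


2601041113 & 131071 = 48345

48345


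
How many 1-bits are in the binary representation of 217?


0b11011001 has 5 set bits

5


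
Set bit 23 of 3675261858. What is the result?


3675261858 | (1 << 23) = 3675261858 | 8388608 = 3683650466

3683650466


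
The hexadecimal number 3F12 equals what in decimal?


3F12 hex = 16146 decimal

16146


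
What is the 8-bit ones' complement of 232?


232 ^ 255 = 23

23


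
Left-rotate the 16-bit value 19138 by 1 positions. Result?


Rotate 0b100101011000010 left by 1 (16-bit) = 0b1001010110000100 = 38276

38276


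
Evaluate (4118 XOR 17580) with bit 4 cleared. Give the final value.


Step 1: 4118 ^ 17580 = 21690
Step 2: 21690 & ~(1 << 4) = 21674

21674


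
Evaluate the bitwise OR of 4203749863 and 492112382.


0b11111010100100000010000111100111 | 0b11101010101010000100111111110 = 0b11111111110101010010100111111111 = 4292159999

4292159999


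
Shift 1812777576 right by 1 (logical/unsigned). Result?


0b1101100000011001100101001101000 >> 1 = 0b110110000001100110010100110100 = 906388788

906388788


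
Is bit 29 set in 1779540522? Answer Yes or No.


0b1101010000100011010001000101010, bit 29 = 1. Yes

Yes


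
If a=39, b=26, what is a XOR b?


39 ^ 26 = 61

61


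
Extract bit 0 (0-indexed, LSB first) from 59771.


0b1110100101111011, position 0 = 1

1


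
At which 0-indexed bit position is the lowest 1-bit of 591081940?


0b100011001110110011000111010100. Lowest set bit at position 2

2


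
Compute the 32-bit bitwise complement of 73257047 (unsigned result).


~0b100010111011101000001010111 = 0b11111011101000100010111110101000 = 4221710248 (32-bit unsigned)

4221710248


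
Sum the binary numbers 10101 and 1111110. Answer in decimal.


10101 + 1111110 = 10010011 = 147

147


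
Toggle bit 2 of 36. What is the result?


36 ^ (1 << 2) = 36 ^ 4 = 32

32


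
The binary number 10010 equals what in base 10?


10010 in decimal = 18

18


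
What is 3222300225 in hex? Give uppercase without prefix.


3222300225 = C0106641 hex

C0106641


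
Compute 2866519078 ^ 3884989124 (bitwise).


0b10101010110110111001110000100110 ^ 0b11100111100100000011101011000100 = 0b1001101010010111010011011100010 = 1296803554

1296803554


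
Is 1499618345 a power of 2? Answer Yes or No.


0b1011001011000100101110000101001. Multiple bits set => No

No


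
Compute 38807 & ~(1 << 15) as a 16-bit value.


38807 & ~(1 << 15) = 6039

6039


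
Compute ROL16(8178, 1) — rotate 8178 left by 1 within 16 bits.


Rotate 0b1111111110010 left by 1 (16-bit) = 0b11111111100100 = 16356

16356


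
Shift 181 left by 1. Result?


0b10110101 << 1 = 0b101101010 = 362

362


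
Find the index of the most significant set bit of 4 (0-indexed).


0b100. Highest set bit at position 2

2


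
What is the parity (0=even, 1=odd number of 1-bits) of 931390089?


0b110111100000111110001010001001 has 15 ones => parity 1

1


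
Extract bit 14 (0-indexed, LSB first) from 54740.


0b1101010111010100, position 14 = 1

1


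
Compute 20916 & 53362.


0b101000110110100 & 0b1101000001110010 = 0b101000000110000 = 20528

20528


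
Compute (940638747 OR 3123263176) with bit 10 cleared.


Step 1: 940638747 | 3123263176 = 3124311771
Step 2: 3124311771 & ~(1 << 10) = 3124310747

3124310747


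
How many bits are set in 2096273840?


0b1111100111100101001100110110000 has 17 set bits

17


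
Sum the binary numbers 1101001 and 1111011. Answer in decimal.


1101001 + 1111011 = 11100100 = 228

228


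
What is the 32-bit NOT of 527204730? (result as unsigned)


~0b11111011011001000000101111010 = 0b11100000100100110111111010000101 = 3767762565 (32-bit unsigned)

3767762565


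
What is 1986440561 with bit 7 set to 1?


1986440561 | (1 << 7) = 1986440561 | 128 = 1986440689

1986440689


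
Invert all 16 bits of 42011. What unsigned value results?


42011 ^ 65535 = 23524

23524


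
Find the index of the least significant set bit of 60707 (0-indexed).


0b1110110100100011. Lowest set bit at position 0

0


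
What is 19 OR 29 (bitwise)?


0b10011 | 0b11101 = 0b11111 = 31

31


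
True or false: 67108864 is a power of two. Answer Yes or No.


0b100000000000000000000000000. Only one bit set => Yes

Yes


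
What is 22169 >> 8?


0b101011010011001 >> 8 = 0b1010110 = 86

86


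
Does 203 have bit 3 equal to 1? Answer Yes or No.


0b11001011, bit 3 = 1. Yes

Yes


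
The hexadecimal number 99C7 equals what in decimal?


99C7 hex = 39367 decimal

39367


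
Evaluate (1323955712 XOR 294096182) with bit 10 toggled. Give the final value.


Step 1: 1323955712 ^ 294096182 = 1601076022
Step 2: 1601076022 ^ (1 << 10) = 1601076022 ^ 1024 = 1601077046

1601077046


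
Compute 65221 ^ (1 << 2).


65221 ^ (1 << 2) = 65221 ^ 4 = 65217

65217


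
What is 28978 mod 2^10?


28978 & 1023 = 306

306


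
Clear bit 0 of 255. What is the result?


255 & ~(1 << 0) = 254

254


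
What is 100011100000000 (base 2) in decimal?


100011100000000 in decimal = 18176

18176


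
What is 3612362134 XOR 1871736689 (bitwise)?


0b11010111010100000100010110010110 ^ 0b1101111100100000110111101110001 = 0b10111000110000000010101011100111 = 3099601639

3099601639


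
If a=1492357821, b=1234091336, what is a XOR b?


1492357821 ^ 1234091336 = 293416949

293416949


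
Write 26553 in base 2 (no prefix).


26553 = 110011110111001 in binary

110011110111001


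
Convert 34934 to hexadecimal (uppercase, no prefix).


34934 = 8876 hex

8876


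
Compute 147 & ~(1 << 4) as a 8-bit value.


147 & ~(1 << 4) = 131

131


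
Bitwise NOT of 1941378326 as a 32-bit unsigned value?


~0b1110011101101110001010100010110 = 0b10001100010010001110101011101001 = 2353588969 (32-bit unsigned)

2353588969


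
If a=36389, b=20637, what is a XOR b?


36389 ^ 20637 = 57016

57016


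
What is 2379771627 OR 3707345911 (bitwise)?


0b10001101110110000110111011101011 | 0b11011100111110011001101111110111 = 0b11011101111110011111111111111111 = 3724148735

3724148735


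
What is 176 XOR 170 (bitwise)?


0b10110000 ^ 0b10101010 = 0b11010 = 26

26


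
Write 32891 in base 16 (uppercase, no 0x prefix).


32891 = 807B hex

807B


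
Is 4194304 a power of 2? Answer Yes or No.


0b10000000000000000000000. Only one bit set => Yes

Yes


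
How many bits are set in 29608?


0b111001110101000 has 8 set bits

8


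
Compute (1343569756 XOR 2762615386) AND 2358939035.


Step 1: 1343569756 ^ 2762615386 = 4106163462
Step 2: 4106163462 & 2358939035 = 2224686338

2224686338


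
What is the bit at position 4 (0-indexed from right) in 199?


0b11000111, position 4 = 0

0


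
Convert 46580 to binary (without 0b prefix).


46580 = 1011010111110100 in binary

1011010111110100


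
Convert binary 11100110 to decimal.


11100110 in decimal = 230

230


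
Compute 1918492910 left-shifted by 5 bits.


0b1110010010110011110000011101110 << 5 = 0b111001001011001111000001110111000000 = 61391773120

61391773120


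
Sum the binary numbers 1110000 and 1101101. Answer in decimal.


1110000 + 1101101 = 11011101 = 221

221


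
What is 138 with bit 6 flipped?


138 ^ (1 << 6) = 138 ^ 64 = 202

202


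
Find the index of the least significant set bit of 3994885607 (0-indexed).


0b11101110000111010001110111100111. Lowest set bit at position 0

0


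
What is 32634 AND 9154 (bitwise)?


0b111111101111010 & 0b10001111000010 = 0b10001101000010 = 9026

9026


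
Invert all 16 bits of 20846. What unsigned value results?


20846 ^ 65535 = 44689

44689


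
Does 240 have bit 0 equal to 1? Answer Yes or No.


0b11110000, bit 0 = 0. No

No


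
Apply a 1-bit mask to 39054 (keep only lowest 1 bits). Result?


39054 & 1 = 0

0


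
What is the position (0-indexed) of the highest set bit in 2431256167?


0b10010000111010100000011001100111. Highest set bit at position 31

31


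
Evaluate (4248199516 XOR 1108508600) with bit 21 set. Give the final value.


Step 1: 4248199516 ^ 1108508600 = 3206815460
Step 2: 3206815460 | (1 << 21) = 3206815460 | 2097152 = 3206815460

3206815460


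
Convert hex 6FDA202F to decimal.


6FDA202F hex = 1876566063 decimal

1876566063


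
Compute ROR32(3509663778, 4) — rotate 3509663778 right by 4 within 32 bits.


Rotate 0b11010001001100010011100000100010 right by 4 (32-bit) = 0b101101000100110001001110000010 = 756224898

756224898


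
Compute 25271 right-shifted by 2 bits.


0b110001010110111 >> 2 = 0b1100010101101 = 6317

6317


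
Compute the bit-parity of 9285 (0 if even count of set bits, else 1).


0b10010001000101 has 5 ones => parity 1

1


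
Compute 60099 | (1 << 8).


60099 | (1 << 8) = 60099 | 256 = 60355

60355


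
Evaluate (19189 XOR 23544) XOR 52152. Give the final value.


Step 1: 19189 ^ 23544 = 4365
Step 2: 4365 ^ 52152 = 55989

55989


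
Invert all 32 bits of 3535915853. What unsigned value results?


3535915853 ^ 4294967295 = 759051442

759051442


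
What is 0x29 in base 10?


29 hex = 41 decimal

41


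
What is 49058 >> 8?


0b1011111110100010 >> 8 = 0b10111111 = 191

191


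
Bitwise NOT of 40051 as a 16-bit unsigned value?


~0b1001110001110011 = 0b110001110001100 = 25484 (16-bit unsigned)

25484


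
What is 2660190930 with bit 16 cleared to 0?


2660190930 & ~(1 << 16) = 2660125394

2660125394


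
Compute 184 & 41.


0b10111000 & 0b101001 = 0b101000 = 40

40


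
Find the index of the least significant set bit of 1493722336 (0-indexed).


0b1011001000010000110010011100000. Lowest set bit at position 5

5


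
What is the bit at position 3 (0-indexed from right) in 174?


0b10101110, position 3 = 1

1


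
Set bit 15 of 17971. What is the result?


17971 | (1 << 15) = 17971 | 32768 = 50739

50739


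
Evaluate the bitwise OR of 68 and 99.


0b1000100 | 0b1100011 = 0b1100111 = 103

103


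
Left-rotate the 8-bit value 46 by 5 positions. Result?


Rotate 0b101110 left by 5 (8-bit) = 0b11000101 = 197

197


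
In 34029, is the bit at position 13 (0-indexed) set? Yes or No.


0b1000010011101101, bit 13 = 0. No

No


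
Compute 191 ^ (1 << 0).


191 ^ (1 << 0) = 191 ^ 1 = 190

190


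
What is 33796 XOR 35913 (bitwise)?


0b1000010000000100 ^ 0b1000110001001001 = 0b100001001101 = 2125

2125


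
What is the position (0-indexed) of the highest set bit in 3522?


0b110111000010. Highest set bit at position 11

11


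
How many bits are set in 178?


0b10110010 has 4 set bits

4


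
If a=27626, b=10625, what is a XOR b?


27626 ^ 10625 = 17003

17003


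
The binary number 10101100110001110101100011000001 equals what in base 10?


10101100110001110101100011000001 in decimal = 2898745537

2898745537


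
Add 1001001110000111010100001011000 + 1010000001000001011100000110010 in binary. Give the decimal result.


1001001110000111010100001011000 + 1010000001000001011100000110010 = 10011001111001000110000010001010 = 2581880970

2581880970


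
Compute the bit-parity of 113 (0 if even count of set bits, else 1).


0b1110001 has 4 ones => parity 0

0


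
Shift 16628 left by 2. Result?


0b100000011110100 << 2 = 0b10000001111010000 = 66512

66512


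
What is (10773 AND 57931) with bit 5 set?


Step 1: 10773 & 57931 = 8705
Step 2: 8705 | (1 << 5) = 8705 | 32 = 8737

8737


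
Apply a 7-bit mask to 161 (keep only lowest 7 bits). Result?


161 & 127 = 33

33


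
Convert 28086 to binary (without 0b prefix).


28086 = 110110110110110 in binary

110110110110110


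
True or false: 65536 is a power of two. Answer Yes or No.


0b10000000000000000. Only one bit set => Yes

Yes


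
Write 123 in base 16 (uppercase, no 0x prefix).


123 = 7B hex

7B


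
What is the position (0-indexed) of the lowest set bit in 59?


0b111011. Lowest set bit at position 0

0


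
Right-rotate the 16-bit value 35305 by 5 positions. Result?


Rotate 0b1000100111101001 right by 5 (16-bit) = 0b100110001001111 = 19535

19535


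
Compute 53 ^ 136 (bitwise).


0b110101 ^ 0b10001000 = 0b10111101 = 189

189


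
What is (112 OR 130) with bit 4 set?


Step 1: 112 | 130 = 242
Step 2: 242 | (1 << 4) = 242 | 16 = 242

242


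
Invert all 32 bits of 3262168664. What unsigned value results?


3262168664 ^ 4294967295 = 1032798631

1032798631


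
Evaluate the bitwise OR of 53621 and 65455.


0b1101000101110101 | 0b1111111110101111 = 0b1111111111111111 = 65535

65535


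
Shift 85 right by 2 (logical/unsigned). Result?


0b1010101 >> 2 = 0b10101 = 21

21


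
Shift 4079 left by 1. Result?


0b111111101111 << 1 = 0b1111111011110 = 8158

8158


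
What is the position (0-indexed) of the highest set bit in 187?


0b10111011. Highest set bit at position 7

7


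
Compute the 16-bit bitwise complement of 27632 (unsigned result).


~0b110101111110000 = 0b1001010000001111 = 37903 (16-bit unsigned)

37903


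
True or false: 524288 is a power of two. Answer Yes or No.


0b10000000000000000000. Only one bit set => Yes

Yes


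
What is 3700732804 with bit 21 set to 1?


3700732804 | (1 << 21) = 3700732804 | 2097152 = 3702829956

3702829956


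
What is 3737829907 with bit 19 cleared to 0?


3737829907 & ~(1 << 19) = 3737305619

3737305619


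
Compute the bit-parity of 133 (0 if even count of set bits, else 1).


0b10000101 has 3 ones => parity 1

1


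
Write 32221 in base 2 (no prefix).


32221 = 111110111011101 in binary

111110111011101


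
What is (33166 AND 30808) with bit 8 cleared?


Step 1: 33166 & 30808 = 8
Step 2: 8 & ~(1 << 8) = 8

8


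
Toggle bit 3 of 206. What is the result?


206 ^ (1 << 3) = 206 ^ 8 = 198

198


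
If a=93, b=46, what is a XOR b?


93 ^ 46 = 115

115


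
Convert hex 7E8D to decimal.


7E8D hex = 32397 decimal

32397


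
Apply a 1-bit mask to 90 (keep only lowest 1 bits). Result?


90 & 1 = 0

0


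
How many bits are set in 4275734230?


0b11111110110110101000011011010110 has 20 set bits

20


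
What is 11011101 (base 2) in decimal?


11011101 in decimal = 221

221


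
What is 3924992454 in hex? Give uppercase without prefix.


3924992454 = E9F2A1C6 hex

E9F2A1C6


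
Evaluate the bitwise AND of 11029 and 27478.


0b10101100010101 & 0b110101101010110 = 0b10101100010100 = 11028

11028


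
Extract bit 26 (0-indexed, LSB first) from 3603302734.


0b11010110110001100000100101001110, position 26 = 1

1


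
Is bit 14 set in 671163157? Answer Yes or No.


0b101000000000010010001100010101, bit 14 = 0. No

No


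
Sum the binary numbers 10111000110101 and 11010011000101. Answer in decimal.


10111000110101 + 11010011000101 = 110001011111010 = 25338

25338


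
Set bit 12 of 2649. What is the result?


2649 | (1 << 12) = 2649 | 4096 = 6745

6745
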